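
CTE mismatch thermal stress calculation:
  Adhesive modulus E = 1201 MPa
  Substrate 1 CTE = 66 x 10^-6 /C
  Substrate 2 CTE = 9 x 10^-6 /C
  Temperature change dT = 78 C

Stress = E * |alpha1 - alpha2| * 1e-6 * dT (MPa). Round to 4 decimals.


delta_alpha = |66 - 9| = 57 x 10^-6/C
Stress = 1201 * 57e-6 * 78
= 5.3396 MPa

5.3396


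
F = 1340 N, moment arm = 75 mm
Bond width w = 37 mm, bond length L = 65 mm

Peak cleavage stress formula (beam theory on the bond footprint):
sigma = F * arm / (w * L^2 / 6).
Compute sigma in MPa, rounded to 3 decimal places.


sigma = (1340 * 75) / (37 * 4225 / 6)
= 100500 * 6 / 156325
= 603000 / 156325
= 3.857 MPa

3.857


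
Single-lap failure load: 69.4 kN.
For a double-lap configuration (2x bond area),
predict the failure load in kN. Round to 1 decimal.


Failure load = 69.4 * 2 = 138.8 kN

138.8


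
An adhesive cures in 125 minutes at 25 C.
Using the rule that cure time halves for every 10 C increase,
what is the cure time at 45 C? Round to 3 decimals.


Factor = 2^((45 - 25) / 10) = 4.0000
Cure time = 125 / 4.0000
= 31.250 minutes

31.250


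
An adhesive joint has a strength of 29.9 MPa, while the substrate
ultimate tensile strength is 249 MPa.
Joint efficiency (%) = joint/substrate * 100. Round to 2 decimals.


Efficiency = 29.9 / 249 * 100
= 12.01%

12.01


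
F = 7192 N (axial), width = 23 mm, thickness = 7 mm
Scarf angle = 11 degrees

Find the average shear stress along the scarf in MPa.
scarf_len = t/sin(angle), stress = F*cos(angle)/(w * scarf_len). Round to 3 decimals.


scarf_len = 7/sin(11 deg) = 36.6859
cos(11 deg) = 0.981627
stress = 7192*0.981627/(23*36.6859) = 8.367 MPa

8.367


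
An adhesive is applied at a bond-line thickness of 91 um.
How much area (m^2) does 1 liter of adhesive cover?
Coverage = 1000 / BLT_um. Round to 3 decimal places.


Coverage = 1000 / 91 = 10.989 m^2

10.989


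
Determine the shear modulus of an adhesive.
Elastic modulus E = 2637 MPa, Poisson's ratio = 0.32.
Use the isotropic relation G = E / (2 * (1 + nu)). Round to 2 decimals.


G = 2637 / (2*(1+0.32)) = 2637 / 2.64
= 998.86 MPa

998.86


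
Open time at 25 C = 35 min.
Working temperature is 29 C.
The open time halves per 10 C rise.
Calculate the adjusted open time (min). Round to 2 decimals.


factor = 2^((29 - 25) / 10) = 1.3195
ot = 35 / 1.3195 = 26.53 min

26.53


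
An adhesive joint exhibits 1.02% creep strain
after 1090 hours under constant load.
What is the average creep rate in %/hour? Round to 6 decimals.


Creep rate = strain / time
= 1.02 / 1090
= 0.000936 %/h

0.000936


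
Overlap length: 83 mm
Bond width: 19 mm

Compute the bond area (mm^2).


Bond area = 83 * 19 = 1577 mm^2

1577


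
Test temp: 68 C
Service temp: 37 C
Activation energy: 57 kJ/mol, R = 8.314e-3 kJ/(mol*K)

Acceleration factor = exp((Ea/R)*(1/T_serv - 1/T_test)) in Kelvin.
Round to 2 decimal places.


AF = exp((57/0.008314)*(1/310.15 - 1/341.15))
= 7.45

7.45


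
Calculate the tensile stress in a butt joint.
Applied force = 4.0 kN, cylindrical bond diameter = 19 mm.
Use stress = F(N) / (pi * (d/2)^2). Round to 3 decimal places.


A = pi * 9.5^2 = 283.5287 mm^2
sigma = 4000.0 / 283.5287 = 14.108 MPa

14.108


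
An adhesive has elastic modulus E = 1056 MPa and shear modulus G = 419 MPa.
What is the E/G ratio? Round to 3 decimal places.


E/G = 1056 / 419 = 2.520

2.520


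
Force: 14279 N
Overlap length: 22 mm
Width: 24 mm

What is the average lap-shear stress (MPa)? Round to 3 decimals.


Average shear stress = F / (overlap * width)
= 14279 / (22 * 24)
= 27.044 MPa

27.044


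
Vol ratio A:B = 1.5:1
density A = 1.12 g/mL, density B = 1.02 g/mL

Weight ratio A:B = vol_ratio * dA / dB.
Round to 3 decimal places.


Weight ratio = 1.5 * 1.12 / 1.02
= 1.647

1.647


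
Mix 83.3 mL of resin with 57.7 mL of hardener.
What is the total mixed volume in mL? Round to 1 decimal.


Total = 83.3 + 57.7 = 141.0 mL

141.0


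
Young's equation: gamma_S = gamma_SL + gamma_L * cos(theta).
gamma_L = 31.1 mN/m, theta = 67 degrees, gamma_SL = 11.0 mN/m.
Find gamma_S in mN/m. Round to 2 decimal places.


cos(67 deg) = 0.390731
gamma_S = 11.0 + 31.1 * 0.390731
= 23.15 mN/m

23.15


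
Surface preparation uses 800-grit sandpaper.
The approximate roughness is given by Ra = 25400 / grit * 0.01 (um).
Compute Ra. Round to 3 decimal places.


Ra = 25400 / 800 * 0.01
= 254 / 800
= 0.318 um

0.318


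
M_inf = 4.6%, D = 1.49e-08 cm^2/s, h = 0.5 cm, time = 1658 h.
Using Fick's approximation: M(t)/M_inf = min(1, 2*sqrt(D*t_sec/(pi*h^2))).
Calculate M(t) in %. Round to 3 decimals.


t = 5968800 s
ratio = min(1, 2*sqrt(1.49e-08*5968800/(pi*0.2500)))
= 0.673010
M(t) = 4.6 * 0.673010 = 3.096%

3.096


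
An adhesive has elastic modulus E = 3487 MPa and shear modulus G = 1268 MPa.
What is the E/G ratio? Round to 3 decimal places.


E/G = 3487 / 1268 = 2.750

2.750


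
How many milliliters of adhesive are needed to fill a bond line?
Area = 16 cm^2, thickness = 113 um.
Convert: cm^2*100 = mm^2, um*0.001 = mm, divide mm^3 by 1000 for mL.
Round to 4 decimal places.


= (16 * 100) * (113 * 0.001) / 1000
= 0.1808 mL

0.1808


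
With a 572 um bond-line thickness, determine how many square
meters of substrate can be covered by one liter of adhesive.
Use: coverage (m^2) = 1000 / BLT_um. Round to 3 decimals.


Coverage = 1000 / 572 = 1.748 m^2

1.748


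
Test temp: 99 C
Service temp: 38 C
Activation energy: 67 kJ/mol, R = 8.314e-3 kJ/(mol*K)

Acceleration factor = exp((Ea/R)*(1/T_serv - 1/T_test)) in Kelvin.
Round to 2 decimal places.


AF = exp((67/0.008314)*(1/311.15 - 1/372.15))
= 69.78

69.78


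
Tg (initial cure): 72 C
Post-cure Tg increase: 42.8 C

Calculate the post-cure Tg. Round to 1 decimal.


Post-cure Tg = 72 + 42.8 = 114.8 C

114.8


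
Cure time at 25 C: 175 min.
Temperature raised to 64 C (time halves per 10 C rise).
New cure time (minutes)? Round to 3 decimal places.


Acceleration factor = 2^(39/10) = 14.9285
New time = 175 / 14.9285 = 11.723 min

11.723


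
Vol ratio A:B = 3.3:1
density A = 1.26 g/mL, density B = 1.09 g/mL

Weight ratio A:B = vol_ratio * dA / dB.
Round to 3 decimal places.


Weight ratio = 3.3 * 1.26 / 1.09
= 3.815

3.815


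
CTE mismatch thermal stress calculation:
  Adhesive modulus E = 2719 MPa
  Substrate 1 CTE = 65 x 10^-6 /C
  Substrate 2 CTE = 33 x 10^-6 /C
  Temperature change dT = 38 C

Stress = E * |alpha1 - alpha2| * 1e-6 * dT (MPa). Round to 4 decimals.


delta_alpha = |65 - 33| = 32 x 10^-6/C
Stress = 2719 * 32e-6 * 38
= 3.3063 MPa

3.3063


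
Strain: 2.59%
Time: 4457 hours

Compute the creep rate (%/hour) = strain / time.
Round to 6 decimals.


Creep rate = 2.59 / 4457
= 0.000581 %/h

0.000581


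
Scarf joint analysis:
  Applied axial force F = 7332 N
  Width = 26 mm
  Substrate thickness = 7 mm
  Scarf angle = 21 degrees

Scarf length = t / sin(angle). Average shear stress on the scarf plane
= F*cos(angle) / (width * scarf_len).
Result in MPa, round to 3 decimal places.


Scarf length = 7 / sin(21 deg) = 19.5330 mm
cos(21 deg) = 0.933580
Shear = 7332 * 0.933580 / (26 * 19.5330)
= 13.478 MPa

13.478


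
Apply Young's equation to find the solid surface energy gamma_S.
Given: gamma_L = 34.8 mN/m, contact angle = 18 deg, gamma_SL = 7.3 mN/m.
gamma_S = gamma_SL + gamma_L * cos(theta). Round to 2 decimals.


theta_rad = 18 * pi/180 = 0.314159
gamma_S = 7.3 + 34.8 * cos(0.314159)
= 40.40 mN/m

40.40


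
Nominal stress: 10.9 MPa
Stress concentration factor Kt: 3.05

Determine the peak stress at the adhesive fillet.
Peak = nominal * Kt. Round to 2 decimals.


Peak stress = 10.9 * 3.05
= 33.25 MPa

33.25


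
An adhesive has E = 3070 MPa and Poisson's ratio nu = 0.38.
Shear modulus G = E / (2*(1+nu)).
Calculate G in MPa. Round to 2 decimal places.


G = 3070 / (2*(1+0.38))
= 3070 / 2.76
= 1112.32 MPa

1112.32


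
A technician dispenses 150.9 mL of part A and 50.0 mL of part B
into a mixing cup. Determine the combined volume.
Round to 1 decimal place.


Combined volume = 150.9 + 50.0
= 200.9 mL

200.9


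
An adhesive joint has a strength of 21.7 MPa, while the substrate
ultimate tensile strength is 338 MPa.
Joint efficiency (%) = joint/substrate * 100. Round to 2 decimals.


Efficiency = 21.7 / 338 * 100
= 6.42%

6.42


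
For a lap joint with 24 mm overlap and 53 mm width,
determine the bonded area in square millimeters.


Area = 24 * 53 = 1272 mm^2

1272


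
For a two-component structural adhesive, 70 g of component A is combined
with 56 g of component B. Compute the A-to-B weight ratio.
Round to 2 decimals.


Weight ratio A:B = 70 / 56
= 1.25

1.25


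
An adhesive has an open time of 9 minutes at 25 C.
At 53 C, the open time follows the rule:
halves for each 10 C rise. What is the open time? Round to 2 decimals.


Factor = 2^((53-25)/10) = 6.9644
Open time = 9 / 6.9644 = 1.29 min

1.29


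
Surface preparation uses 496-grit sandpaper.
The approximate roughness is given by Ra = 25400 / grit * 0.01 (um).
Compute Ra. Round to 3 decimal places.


Ra = 25400 / 496 * 0.01
= 254 / 496
= 0.512 um

0.512


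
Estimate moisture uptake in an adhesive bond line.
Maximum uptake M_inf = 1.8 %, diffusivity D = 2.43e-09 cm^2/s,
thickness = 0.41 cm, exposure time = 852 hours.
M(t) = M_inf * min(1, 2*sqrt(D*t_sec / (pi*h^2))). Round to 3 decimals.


Convert time: 852 h = 3067200 s
ratio = min(1, 2*sqrt(2.43e-09*3067200/(pi*0.41^2)))
= 0.237599
M(t) = 1.8 * 0.237599 = 0.428%

0.428


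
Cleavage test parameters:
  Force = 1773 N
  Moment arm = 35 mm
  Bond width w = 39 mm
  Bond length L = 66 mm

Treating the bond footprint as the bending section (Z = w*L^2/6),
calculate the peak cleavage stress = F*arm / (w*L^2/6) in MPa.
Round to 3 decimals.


M = 1773 * 35 = 62055 N*mm
Z = 39 * 66^2 / 6 = 169884 / 6 mm^3
sigma = M / Z = 6 * 62055 / 169884 = 372330 / 169884
= 2.192 MPa

2.192


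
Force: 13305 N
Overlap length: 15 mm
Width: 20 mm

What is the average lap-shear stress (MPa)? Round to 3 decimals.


Average shear stress = F / (overlap * width)
= 13305 / (15 * 20)
= 44.350 MPa

44.350


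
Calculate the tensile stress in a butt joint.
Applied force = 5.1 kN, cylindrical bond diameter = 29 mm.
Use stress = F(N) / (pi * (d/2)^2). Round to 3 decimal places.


A = pi * 14.5^2 = 660.5199 mm^2
sigma = 5100.0 / 660.5199 = 7.721 MPa

7.721


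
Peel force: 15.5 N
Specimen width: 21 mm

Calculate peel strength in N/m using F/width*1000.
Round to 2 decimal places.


Peel strength = 15.5 / 21 * 1000 = 738.10 N/m

738.10


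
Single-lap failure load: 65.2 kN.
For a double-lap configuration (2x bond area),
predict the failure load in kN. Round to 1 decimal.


Failure load = 65.2 * 2 = 130.4 kN

130.4


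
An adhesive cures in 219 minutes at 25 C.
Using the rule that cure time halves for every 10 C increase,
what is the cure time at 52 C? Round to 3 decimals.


Factor = 2^((52 - 25) / 10) = 6.4980
Cure time = 219 / 6.4980
= 33.703 minutes

33.703


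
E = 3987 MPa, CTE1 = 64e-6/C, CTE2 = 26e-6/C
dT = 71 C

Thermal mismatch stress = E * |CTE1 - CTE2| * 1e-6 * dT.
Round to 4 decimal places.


= 3987 * 38e-6 * 71
= 10.7569 MPa

10.7569


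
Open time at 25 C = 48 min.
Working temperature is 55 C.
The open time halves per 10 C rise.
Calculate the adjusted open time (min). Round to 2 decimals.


factor = 2^((55 - 25) / 10) = 8.0000
ot = 48 / 8.0000 = 6.00 min

6.00


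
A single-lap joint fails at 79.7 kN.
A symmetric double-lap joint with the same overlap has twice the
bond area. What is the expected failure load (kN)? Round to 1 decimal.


Double-lap load = 2 * 79.7 = 159.4 kN

159.4


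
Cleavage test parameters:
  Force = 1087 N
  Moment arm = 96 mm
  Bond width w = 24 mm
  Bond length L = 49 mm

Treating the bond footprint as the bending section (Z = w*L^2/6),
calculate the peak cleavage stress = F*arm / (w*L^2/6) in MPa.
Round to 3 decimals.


M = 1087 * 96 = 104352 N*mm
Z = 24 * 49^2 / 6 = 57624 / 6 mm^3
sigma = M / Z = 6 * 104352 / 57624 = 626112 / 57624
= 10.865 MPa

10.865


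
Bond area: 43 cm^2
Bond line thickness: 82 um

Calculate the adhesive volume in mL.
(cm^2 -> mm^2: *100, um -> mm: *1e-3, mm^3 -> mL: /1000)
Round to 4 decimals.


V = 43*100 * 82*1e-3 / 1000
= 0.3526 mL

0.3526


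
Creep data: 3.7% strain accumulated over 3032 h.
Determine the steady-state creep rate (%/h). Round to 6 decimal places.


Rate = 3.7 / 3032 = 0.001220 %/h

0.001220


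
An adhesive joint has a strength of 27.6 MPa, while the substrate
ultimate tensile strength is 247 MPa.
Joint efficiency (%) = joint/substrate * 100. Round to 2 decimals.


Efficiency = 27.6 / 247 * 100
= 11.17%

11.17


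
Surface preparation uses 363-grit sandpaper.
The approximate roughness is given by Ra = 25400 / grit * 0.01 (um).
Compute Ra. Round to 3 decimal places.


Ra = 25400 / 363 * 0.01
= 254 / 363
= 0.700 um

0.700


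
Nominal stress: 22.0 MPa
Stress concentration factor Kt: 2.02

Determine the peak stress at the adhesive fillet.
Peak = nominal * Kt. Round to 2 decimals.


Peak stress = 22.0 * 2.02
= 44.44 MPa

44.44


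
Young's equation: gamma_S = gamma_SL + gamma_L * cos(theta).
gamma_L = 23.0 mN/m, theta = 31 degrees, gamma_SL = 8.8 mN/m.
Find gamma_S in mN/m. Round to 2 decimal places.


cos(31 deg) = 0.857167
gamma_S = 8.8 + 23.0 * 0.857167
= 28.51 mN/m

28.51


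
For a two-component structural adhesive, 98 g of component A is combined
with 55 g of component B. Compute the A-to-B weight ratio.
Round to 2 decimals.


Weight ratio A:B = 98 / 55
= 1.78

1.78


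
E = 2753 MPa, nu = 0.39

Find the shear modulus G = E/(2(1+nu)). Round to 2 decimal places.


G = 2753 / (2 * 1.39)
= 990.29 MPa

990.29


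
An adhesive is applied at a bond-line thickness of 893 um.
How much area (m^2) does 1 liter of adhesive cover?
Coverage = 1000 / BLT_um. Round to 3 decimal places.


Coverage = 1000 / 893 = 1.120 m^2

1.120


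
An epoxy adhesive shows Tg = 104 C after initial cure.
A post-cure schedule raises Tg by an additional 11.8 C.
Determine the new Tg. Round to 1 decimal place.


New Tg = 104 + 11.8
= 115.8 C

115.8


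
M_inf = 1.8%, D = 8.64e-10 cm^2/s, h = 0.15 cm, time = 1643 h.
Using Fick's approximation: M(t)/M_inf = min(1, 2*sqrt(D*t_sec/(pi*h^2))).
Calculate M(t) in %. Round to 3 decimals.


t = 5914800 s
ratio = min(1, 2*sqrt(8.64e-10*5914800/(pi*0.0225)))
= 0.537763
M(t) = 1.8 * 0.537763 = 0.968%

0.968


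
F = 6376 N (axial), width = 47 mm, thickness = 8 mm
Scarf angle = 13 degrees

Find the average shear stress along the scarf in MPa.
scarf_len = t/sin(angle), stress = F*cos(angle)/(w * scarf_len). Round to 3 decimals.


scarf_len = 8/sin(13 deg) = 35.5633
cos(13 deg) = 0.974370
stress = 6376*0.974370/(47*35.5633) = 3.717 MPa

3.717


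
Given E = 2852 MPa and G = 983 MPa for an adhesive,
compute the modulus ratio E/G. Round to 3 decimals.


E/G ratio = 2852 / 983 = 2.901

2.901


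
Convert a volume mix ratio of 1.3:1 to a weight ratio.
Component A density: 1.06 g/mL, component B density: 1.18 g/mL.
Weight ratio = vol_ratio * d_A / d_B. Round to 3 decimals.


= 1.3 * 1.06 / 1.18 = 1.168

1.168


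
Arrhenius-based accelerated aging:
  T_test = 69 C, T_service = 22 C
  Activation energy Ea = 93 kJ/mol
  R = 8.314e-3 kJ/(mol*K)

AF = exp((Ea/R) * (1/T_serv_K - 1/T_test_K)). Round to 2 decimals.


T_test_K = 342.15, T_serv_K = 295.15
AF = exp((93/8.314e-3) * (1/295.15 - 1/342.15))
= 182.38

182.38


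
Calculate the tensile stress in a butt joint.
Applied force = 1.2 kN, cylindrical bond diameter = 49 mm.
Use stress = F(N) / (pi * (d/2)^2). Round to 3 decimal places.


A = pi * 24.5^2 = 1885.7410 mm^2
sigma = 1200.0 / 1885.7410 = 0.636 MPa

0.636


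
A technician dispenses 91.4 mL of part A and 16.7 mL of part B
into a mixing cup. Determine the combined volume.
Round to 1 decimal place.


Combined volume = 91.4 + 16.7
= 108.1 mL

108.1


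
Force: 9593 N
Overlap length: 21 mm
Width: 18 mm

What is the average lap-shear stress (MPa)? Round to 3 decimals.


Average shear stress = F / (overlap * width)
= 9593 / (21 * 18)
= 25.378 MPa

25.378


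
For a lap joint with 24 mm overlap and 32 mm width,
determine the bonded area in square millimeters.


Area = 24 * 32 = 768 mm^2

768


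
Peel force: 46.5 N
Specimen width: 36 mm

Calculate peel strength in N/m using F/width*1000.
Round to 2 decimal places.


Peel strength = 46.5 / 36 * 1000 = 1291.67 N/m

1291.67


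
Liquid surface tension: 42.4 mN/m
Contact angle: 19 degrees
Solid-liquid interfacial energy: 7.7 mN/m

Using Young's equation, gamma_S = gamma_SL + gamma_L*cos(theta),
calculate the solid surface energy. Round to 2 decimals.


gamma_S = 7.7 + 42.4 * cos(19)
= 47.79 mN/m

47.79


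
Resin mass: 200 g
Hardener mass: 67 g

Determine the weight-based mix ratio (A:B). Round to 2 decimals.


Ratio = 200 / 67 = 2.99

2.99


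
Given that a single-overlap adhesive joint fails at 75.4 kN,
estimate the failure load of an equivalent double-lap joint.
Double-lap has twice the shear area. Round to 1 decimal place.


Double-lap factor = 2
Expected load = 75.4 * 2 = 150.8 kN

150.8


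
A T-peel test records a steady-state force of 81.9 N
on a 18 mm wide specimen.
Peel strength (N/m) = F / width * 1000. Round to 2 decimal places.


Peel strength = 81.9 / 18 * 1000
= 4550.00 N/m

4550.00


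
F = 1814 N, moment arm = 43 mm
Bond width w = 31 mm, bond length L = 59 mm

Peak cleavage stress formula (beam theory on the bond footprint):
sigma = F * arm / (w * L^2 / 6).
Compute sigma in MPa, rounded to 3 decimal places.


sigma = (1814 * 43) / (31 * 3481 / 6)
= 78002 * 6 / 107911
= 468012 / 107911
= 4.337 MPa

4.337


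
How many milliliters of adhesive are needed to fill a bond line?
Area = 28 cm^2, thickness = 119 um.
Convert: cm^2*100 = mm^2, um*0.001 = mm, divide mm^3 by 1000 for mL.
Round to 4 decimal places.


= (28 * 100) * (119 * 0.001) / 1000
= 0.3332 mL

0.3332


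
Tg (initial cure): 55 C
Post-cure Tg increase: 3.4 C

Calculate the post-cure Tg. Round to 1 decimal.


Post-cure Tg = 55 + 3.4 = 58.4 C

58.4


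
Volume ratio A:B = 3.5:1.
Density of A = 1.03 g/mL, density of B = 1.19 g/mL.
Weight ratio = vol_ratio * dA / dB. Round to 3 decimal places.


Wt ratio = 3.5 * 1.03 / 1.19
= 3.029

3.029


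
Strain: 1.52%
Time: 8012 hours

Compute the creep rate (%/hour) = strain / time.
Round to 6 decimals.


Creep rate = 1.52 / 8012
= 0.000190 %/h

0.000190


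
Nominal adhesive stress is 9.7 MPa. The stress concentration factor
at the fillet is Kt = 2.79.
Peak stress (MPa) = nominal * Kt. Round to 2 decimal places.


Peak = 9.7 * 2.79 = 27.06 MPa

27.06


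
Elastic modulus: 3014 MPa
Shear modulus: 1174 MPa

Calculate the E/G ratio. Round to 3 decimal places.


E / G = 3014 / 1174 = 2.567

2.567


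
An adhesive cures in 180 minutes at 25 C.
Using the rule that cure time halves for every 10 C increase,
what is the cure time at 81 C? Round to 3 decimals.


Factor = 2^((81 - 25) / 10) = 48.5029
Cure time = 180 / 48.5029
= 3.711 minutes

3.711


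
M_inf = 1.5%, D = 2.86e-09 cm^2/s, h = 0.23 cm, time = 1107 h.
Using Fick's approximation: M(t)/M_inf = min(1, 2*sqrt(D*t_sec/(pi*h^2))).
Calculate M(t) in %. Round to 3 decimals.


t = 3985200 s
ratio = min(1, 2*sqrt(2.86e-09*3985200/(pi*0.0529)))
= 0.523764
M(t) = 1.5 * 0.523764 = 0.786%

0.786


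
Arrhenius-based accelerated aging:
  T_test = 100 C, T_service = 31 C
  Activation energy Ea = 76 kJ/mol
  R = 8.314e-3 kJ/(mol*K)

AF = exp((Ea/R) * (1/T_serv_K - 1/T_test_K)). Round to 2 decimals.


T_test_K = 373.15, T_serv_K = 304.15
AF = exp((76/8.314e-3) * (1/304.15 - 1/373.15))
= 259.18

259.18


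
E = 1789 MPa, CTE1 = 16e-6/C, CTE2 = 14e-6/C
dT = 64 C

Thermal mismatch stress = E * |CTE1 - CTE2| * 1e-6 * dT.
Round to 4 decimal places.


= 1789 * 2e-6 * 64
= 0.2290 MPa

0.2290


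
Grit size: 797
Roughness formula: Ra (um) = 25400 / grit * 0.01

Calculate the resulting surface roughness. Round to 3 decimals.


Ra = 25400 / 797 * 0.01
= 0.319 um

0.319


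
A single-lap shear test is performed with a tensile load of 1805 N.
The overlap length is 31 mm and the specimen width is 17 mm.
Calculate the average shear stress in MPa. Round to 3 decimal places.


Shear stress = F / (overlap * width)
= 1805 / (31 * 17)
= 1805 / 527
= 3.425 MPa

3.425


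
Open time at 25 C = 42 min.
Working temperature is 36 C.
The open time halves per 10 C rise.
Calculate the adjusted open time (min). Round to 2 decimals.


factor = 2^((36 - 25) / 10) = 2.1435
ot = 42 / 2.1435 = 19.59 min

19.59


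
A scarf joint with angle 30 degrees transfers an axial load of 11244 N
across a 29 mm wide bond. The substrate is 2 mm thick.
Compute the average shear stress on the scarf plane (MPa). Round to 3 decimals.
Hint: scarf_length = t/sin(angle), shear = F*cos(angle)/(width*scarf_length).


scarf_length = 2 / sin(30 deg) = 4.0000 mm
cos(30 deg) = 0.866025
shear stress = 11244 * 0.866025 / (29 * 4.0000)
= 83.945 MPa

83.945


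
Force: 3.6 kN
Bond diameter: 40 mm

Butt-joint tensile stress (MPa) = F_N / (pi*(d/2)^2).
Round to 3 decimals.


F_N = 3.6 * 1000 = 3600.0 N
A = pi*(20.0)^2 = 1256.6371 mm^2
stress = 3600.0 / 1256.6371 = 2.865 MPa

2.865


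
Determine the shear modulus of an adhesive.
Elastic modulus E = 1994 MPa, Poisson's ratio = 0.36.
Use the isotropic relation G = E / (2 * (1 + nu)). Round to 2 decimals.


G = 1994 / (2*(1+0.36)) = 1994 / 2.72
= 733.09 MPa

733.09


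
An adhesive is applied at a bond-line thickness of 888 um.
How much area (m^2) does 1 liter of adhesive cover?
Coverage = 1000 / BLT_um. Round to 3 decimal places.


Coverage = 1000 / 888 = 1.126 m^2

1.126


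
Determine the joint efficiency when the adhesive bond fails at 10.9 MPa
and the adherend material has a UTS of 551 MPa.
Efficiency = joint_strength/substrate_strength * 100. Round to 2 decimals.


Joint efficiency = 10.9 / 551 * 100
= 1.98%

1.98


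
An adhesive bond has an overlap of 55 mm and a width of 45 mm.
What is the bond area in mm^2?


Bond area = overlap * width
= 55 * 45
= 2475 mm^2

2475


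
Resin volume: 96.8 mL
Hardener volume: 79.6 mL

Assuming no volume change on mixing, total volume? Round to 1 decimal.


V_total = 96.8 + 79.6 = 176.4 mL

176.4


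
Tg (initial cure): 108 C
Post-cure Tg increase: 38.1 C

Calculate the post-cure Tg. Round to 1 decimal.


Post-cure Tg = 108 + 38.1 = 146.1 C

146.1


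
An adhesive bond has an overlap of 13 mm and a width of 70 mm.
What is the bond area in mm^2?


Bond area = overlap * width
= 13 * 70
= 910 mm^2

910


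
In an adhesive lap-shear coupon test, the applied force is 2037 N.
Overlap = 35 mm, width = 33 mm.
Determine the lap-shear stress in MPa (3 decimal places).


stress = F / (overlap * width)
= 2037 / (35 * 33)
= 1.764 MPa

1.764


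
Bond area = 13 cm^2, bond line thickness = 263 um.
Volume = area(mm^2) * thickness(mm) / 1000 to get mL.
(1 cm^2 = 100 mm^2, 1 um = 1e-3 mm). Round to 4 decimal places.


area_mm2 = 13 * 100 = 1300
blt_mm = 263 * 1e-3 = 0.263
vol_mm3 = 1300 * 0.263 = 341.9
vol_mL = 341.9 / 1000 = 0.3419 mL

0.3419


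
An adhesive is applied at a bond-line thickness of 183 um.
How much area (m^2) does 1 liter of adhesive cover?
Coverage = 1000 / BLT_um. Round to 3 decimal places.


Coverage = 1000 / 183 = 5.464 m^2

5.464


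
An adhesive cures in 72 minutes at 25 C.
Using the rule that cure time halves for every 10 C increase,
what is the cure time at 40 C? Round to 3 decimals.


Factor = 2^((40 - 25) / 10) = 2.8284
Cure time = 72 / 2.8284
= 25.456 minutes

25.456


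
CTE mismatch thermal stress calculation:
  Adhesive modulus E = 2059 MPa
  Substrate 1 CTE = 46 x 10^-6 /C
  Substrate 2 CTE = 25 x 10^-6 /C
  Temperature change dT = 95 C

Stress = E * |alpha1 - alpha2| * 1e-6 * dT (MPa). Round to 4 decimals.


delta_alpha = |46 - 25| = 21 x 10^-6/C
Stress = 2059 * 21e-6 * 95
= 4.1077 MPa

4.1077


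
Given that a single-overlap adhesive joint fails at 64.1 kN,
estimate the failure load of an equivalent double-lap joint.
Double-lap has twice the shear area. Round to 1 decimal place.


Double-lap factor = 2
Expected load = 64.1 * 2 = 128.2 kN

128.2


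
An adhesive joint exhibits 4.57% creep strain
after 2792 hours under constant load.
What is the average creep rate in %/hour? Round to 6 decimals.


Creep rate = strain / time
= 4.57 / 2792
= 0.001637 %/h

0.001637


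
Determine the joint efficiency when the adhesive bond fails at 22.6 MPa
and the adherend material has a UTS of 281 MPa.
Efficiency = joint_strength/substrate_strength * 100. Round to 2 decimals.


Joint efficiency = 22.6 / 281 * 100
= 8.04%

8.04


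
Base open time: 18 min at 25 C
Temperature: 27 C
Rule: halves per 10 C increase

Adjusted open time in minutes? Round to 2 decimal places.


Acceleration = 2^((27-25)/10) = 1.1487
Open time = 18 / 1.1487 = 15.67 min

15.67


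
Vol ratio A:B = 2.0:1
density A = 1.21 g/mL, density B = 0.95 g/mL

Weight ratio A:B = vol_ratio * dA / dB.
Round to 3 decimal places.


Weight ratio = 2.0 * 1.21 / 0.95
= 2.547

2.547


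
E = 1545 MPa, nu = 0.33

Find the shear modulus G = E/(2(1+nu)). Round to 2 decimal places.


G = 1545 / (2 * 1.33)
= 580.83 MPa

580.83


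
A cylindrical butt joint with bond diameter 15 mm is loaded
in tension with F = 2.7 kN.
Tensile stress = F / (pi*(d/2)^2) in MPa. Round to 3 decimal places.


Area = pi * (15/2)^2 = 176.7146 mm^2
Stress = 2.7*1000 / 176.7146
= 15.279 MPa

15.279


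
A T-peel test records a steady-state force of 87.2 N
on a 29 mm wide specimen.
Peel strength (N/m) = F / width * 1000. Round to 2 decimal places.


Peel strength = 87.2 / 29 * 1000
= 3006.90 N/m

3006.90


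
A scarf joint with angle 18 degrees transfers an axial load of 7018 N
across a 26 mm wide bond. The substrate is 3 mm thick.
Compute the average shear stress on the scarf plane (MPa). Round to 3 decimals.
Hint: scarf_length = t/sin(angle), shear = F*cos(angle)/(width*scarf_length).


scarf_length = 3 / sin(18 deg) = 9.7082 mm
cos(18 deg) = 0.951057
shear stress = 7018 * 0.951057 / (26 * 9.7082)
= 26.443 MPa

26.443


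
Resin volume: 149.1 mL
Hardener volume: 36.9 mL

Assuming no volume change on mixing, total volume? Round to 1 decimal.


V_total = 149.1 + 36.9 = 186.0 mL

186.0


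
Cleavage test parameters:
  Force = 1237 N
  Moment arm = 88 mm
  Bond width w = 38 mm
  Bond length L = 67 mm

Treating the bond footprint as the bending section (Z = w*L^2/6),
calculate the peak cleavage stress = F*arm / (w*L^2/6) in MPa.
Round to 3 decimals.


M = 1237 * 88 = 108856 N*mm
Z = 38 * 67^2 / 6 = 170582 / 6 mm^3
sigma = M / Z = 6 * 108856 / 170582 = 653136 / 170582
= 3.829 MPa

3.829


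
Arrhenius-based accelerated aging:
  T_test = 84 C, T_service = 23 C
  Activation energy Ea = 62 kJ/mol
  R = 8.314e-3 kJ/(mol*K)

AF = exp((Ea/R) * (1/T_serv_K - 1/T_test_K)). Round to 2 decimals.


T_test_K = 357.15, T_serv_K = 296.15
AF = exp((62/8.314e-3) * (1/296.15 - 1/357.15))
= 73.76

73.76


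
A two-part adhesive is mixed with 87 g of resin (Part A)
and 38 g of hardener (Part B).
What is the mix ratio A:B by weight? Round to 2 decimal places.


Mix ratio = mass_A / mass_B
= 87 / 38
= 2.29

2.29


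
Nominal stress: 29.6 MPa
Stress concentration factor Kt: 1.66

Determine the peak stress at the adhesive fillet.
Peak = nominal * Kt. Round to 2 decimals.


Peak stress = 29.6 * 1.66
= 49.14 MPa

49.14


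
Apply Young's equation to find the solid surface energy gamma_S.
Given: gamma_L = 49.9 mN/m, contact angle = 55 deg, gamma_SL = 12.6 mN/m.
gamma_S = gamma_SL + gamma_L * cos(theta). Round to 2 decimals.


theta_rad = 55 * pi/180 = 0.959931
gamma_S = 12.6 + 49.9 * cos(0.959931)
= 41.22 mN/m

41.22


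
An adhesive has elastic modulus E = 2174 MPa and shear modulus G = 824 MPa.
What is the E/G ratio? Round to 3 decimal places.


E/G = 2174 / 824 = 2.638

2.638


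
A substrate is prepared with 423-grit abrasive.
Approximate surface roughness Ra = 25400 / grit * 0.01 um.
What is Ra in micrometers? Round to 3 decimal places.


Ra = 25400 / 423 * 0.01 = 0.600 um

0.600


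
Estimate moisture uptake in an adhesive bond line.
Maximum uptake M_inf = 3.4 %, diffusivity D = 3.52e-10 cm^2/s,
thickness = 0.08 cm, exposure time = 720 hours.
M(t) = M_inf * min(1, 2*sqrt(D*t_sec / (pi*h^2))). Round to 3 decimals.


Convert time: 720 h = 2592000 s
ratio = min(1, 2*sqrt(3.52e-10*2592000/(pi*0.08^2)))
= 0.426043
M(t) = 3.4 * 0.426043 = 1.449%

1.449


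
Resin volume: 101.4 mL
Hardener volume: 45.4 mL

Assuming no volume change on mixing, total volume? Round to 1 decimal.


V_total = 101.4 + 45.4 = 146.8 mL

146.8


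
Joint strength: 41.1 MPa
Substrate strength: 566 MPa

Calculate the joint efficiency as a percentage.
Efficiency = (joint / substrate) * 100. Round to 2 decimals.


Efficiency = (41.1 / 566) * 100 = 7.26%

7.26


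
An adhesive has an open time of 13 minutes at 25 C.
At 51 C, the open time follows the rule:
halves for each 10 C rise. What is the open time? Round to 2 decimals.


Factor = 2^((51-25)/10) = 6.0629
Open time = 13 / 6.0629 = 2.14 min

2.14


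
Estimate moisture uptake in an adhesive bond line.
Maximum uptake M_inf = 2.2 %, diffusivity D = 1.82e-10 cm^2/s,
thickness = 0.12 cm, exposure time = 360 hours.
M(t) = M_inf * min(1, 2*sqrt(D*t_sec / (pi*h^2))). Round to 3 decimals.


Convert time: 360 h = 1296000 s
ratio = min(1, 2*sqrt(1.82e-10*1296000/(pi*0.12^2)))
= 0.144415
M(t) = 2.2 * 0.144415 = 0.318%

0.318


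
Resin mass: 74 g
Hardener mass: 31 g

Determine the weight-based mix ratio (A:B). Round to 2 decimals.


Ratio = 74 / 31 = 2.39

2.39


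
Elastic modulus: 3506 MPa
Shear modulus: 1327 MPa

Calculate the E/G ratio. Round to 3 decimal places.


E / G = 3506 / 1327 = 2.642

2.642


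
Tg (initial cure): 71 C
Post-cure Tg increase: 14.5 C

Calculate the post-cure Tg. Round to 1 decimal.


Post-cure Tg = 71 + 14.5 = 85.5 C

85.5


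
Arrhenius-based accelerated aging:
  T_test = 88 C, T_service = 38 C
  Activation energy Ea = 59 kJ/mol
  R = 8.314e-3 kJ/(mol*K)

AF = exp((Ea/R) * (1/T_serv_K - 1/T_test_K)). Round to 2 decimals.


T_test_K = 361.15, T_serv_K = 311.15
AF = exp((59/8.314e-3) * (1/311.15 - 1/361.15))
= 23.51

23.51


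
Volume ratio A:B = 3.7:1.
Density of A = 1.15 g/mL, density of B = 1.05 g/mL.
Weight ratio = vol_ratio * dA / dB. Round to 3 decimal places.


Wt ratio = 3.7 * 1.15 / 1.05
= 4.052

4.052


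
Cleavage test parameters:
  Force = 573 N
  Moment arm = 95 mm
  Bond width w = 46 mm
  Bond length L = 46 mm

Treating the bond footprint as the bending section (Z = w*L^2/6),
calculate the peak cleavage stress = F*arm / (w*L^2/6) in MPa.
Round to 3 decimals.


M = 573 * 95 = 54435 N*mm
Z = 46 * 46^2 / 6 = 97336 / 6 mm^3
sigma = M / Z = 6 * 54435 / 97336 = 326610 / 97336
= 3.355 MPa

3.355


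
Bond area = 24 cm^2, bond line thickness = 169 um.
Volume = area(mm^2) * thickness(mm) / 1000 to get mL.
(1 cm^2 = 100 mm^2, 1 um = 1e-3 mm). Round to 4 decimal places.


area_mm2 = 24 * 100 = 2400
blt_mm = 169 * 1e-3 = 0.169
vol_mm3 = 2400 * 0.169 = 405.6
vol_mL = 405.6 / 1000 = 0.4056 mL

0.4056


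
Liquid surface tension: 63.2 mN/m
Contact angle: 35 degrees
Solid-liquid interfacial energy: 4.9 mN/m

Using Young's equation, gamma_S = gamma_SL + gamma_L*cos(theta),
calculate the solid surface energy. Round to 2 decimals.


gamma_S = 4.9 + 63.2 * cos(35)
= 56.67 mN/m

56.67


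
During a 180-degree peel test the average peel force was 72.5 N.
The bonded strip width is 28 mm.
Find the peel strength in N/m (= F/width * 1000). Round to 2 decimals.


Peel strength = F/width * 1000
= 72.5 / 28 * 1000
= 2589.29 N/m

2589.29


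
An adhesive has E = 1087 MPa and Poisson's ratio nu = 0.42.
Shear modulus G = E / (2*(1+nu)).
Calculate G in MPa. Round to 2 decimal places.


G = 1087 / (2*(1+0.42))
= 1087 / 2.84
= 382.75 MPa

382.75


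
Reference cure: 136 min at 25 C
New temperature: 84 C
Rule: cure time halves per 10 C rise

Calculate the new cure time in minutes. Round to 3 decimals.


factor = 2^((84-25)/10) = 59.7141
t_new = 136 / 59.7141 = 2.278 min

2.278


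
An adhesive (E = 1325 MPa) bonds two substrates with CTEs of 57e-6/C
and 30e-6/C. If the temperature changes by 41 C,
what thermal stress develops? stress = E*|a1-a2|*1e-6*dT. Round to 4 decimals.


Stress = 1325 * |57 - 30| * 1e-6 * 41
= 1.4668 MPa

1.4668


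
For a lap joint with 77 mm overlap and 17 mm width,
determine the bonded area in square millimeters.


Area = 77 * 17 = 1309 mm^2

1309


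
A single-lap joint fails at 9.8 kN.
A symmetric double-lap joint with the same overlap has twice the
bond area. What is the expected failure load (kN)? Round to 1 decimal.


Double-lap load = 2 * 9.8 = 19.6 kN

19.6


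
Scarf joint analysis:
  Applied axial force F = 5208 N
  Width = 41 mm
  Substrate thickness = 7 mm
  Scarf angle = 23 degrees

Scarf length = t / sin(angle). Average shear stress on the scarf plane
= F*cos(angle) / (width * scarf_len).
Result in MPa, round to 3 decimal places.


Scarf length = 7 / sin(23 deg) = 17.9151 mm
cos(23 deg) = 0.920505
Shear = 5208 * 0.920505 / (41 * 17.9151)
= 6.527 MPa

6.527


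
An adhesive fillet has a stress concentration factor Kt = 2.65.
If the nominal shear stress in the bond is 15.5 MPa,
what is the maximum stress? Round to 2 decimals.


Max stress = 15.5 * 2.65 = 41.08 MPa

41.08


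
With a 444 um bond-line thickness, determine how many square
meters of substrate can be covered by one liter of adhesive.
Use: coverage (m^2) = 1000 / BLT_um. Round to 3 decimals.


Coverage = 1000 / 444 = 2.252 m^2

2.252


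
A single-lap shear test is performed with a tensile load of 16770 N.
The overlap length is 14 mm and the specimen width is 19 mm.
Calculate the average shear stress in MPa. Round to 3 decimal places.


Shear stress = F / (overlap * width)
= 16770 / (14 * 19)
= 16770 / 266
= 63.045 MPa

63.045


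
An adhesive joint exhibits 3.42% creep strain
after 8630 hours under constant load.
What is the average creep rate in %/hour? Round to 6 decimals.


Creep rate = strain / time
= 3.42 / 8630
= 0.000396 %/h

0.000396


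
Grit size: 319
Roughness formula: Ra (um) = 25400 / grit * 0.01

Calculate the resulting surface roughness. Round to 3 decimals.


Ra = 25400 / 319 * 0.01
= 0.796 um

0.796


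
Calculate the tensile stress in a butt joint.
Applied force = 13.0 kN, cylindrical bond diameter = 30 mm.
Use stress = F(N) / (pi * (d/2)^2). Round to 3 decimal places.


A = pi * 15.0^2 = 706.8583 mm^2
sigma = 13000.0 / 706.8583 = 18.391 MPa

18.391


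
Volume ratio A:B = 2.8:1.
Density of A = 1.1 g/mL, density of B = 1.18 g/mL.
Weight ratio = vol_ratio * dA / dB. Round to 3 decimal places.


Wt ratio = 2.8 * 1.1 / 1.18
= 2.610

2.610


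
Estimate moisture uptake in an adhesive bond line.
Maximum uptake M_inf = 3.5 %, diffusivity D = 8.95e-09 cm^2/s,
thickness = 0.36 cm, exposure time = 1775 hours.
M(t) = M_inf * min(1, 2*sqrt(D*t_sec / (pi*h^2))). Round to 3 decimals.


Convert time: 1775 h = 6390000 s
ratio = min(1, 2*sqrt(8.95e-09*6390000/(pi*0.36^2)))
= 0.749574
M(t) = 3.5 * 0.749574 = 2.624%

2.624


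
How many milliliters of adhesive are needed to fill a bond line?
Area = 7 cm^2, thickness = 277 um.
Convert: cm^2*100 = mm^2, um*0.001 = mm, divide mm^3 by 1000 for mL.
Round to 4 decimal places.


= (7 * 100) * (277 * 0.001) / 1000
= 0.1939 mL

0.1939


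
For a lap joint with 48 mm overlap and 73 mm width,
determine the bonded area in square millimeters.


Area = 48 * 73 = 3504 mm^2

3504


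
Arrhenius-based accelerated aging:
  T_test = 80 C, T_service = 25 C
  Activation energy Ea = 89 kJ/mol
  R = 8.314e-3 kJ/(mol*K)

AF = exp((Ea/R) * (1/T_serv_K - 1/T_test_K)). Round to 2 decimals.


T_test_K = 353.15, T_serv_K = 298.15
AF = exp((89/8.314e-3) * (1/298.15 - 1/353.15))
= 268.21

268.21


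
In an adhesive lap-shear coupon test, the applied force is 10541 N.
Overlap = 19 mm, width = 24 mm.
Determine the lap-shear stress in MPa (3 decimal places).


stress = F / (overlap * width)
= 10541 / (19 * 24)
= 23.116 MPa

23.116


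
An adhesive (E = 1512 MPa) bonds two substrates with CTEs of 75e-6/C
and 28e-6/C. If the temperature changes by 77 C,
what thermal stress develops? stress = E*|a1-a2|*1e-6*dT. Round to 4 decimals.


Stress = 1512 * |75 - 28| * 1e-6 * 77
= 5.4719 MPa

5.4719


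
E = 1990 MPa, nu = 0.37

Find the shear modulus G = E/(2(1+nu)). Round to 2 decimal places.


G = 1990 / (2 * 1.37)
= 726.28 MPa

726.28


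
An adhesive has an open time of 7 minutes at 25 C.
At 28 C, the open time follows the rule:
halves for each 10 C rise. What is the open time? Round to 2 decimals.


Factor = 2^((28-25)/10) = 1.2311
Open time = 7 / 1.2311 = 5.69 min

5.69


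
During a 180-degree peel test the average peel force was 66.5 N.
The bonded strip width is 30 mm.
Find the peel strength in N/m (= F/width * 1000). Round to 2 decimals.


Peel strength = F/width * 1000
= 66.5 / 30 * 1000
= 2216.67 N/m

2216.67


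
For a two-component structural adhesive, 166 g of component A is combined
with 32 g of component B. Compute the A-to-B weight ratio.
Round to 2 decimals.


Weight ratio A:B = 166 / 32
= 5.19

5.19


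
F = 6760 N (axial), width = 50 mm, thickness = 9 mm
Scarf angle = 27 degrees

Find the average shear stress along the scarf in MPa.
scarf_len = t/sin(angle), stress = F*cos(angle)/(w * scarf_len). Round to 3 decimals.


scarf_len = 9/sin(27 deg) = 19.8242
cos(27 deg) = 0.891007
stress = 6760*0.891007/(50*19.8242) = 6.077 MPa

6.077


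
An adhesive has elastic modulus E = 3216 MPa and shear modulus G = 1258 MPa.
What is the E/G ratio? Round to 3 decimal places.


E/G = 3216 / 1258 = 2.556

2.556


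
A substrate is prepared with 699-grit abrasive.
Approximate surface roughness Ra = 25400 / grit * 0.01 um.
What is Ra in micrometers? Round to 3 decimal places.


Ra = 25400 / 699 * 0.01 = 0.363 um

0.363


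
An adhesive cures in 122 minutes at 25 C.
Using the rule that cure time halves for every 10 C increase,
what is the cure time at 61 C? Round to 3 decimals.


Factor = 2^((61 - 25) / 10) = 12.1257
Cure time = 122 / 12.1257
= 10.061 minutes

10.061


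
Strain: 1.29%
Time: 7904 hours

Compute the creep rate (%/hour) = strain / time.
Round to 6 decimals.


Creep rate = 1.29 / 7904
= 0.000163 %/h

0.000163


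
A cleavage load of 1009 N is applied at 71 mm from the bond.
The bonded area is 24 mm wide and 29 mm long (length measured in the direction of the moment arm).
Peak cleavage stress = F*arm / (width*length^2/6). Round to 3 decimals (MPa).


Moment = 1009 * 71 = 71639 N*mm
Section modulus = 24 * 841 / 6 = 20184 / 6 mm^3
Stress = 71639 / (20184 / 6) = 429834 / 20184
= 21.296 MPa

21.296


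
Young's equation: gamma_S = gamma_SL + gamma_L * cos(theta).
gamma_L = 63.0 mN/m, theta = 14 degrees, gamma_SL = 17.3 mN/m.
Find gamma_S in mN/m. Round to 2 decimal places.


cos(14 deg) = 0.970296
gamma_S = 17.3 + 63.0 * 0.970296
= 78.43 mN/m

78.43


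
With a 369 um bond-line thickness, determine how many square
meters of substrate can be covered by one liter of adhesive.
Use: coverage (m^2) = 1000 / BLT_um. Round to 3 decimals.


Coverage = 1000 / 369 = 2.710 m^2

2.710


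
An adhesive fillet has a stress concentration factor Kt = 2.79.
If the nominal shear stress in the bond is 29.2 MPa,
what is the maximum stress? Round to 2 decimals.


Max stress = 29.2 * 2.79 = 81.47 MPa

81.47
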